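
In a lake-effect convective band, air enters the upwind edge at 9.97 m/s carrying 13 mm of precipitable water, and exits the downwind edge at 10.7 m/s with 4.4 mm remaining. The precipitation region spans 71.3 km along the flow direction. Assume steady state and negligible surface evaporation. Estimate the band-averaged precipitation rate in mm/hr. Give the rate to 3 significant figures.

Column moisture flux per unit crosswind length is F = V × PW.
Inflow: F_in = 9.97 × 13 = 129.61 mm·m/s
Outflow: F_out = 10.7 × 4.4 = 47.08 mm·m/s
Steady-state rate R = (F_in − F_out)/L = (129.61 − 47.08) / 71300 m = 1.158e-03 mm/s.
R = 1.158e-03 × 3600 = 4.17 mm/hr.

R ≈ 4.17 mm/hr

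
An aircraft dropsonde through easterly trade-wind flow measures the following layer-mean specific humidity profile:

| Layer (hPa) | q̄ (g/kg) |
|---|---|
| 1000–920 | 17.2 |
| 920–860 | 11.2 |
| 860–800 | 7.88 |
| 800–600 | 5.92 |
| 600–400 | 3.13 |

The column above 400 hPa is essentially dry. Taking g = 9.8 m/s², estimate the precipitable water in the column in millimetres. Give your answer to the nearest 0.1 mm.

Precipitable water is the column-integrated vapour mass per unit area: PW = (1/g) Σ q̄ Δp, with q in kg/kg and Δp in Pa (1 kg/m² of water = 1 mm).
Layer 1000–920 hPa: Δp = 80 hPa = 8000 Pa, q̄ = 0.0172 kg/kg → 0.0172 × 8000 / 9.8 = 14.04 mm
Layer 920–860 hPa: Δp = 60 hPa = 6000 Pa, q̄ = 0.0112 kg/kg → 0.0112 × 6000 / 9.8 = 6.86 mm
Layer 860–800 hPa: Δp = 60 hPa = 6000 Pa, q̄ = 0.00788 kg/kg → 0.00788 × 6000 / 9.8 = 4.82 mm
Layer 800–600 hPa: Δp = 200 hPa = 20000 Pa, q̄ = 0.00592 kg/kg → 0.00592 × 20000 / 9.8 = 12.08 mm
Layer 600–400 hPa: Δp = 200 hPa = 20000 Pa, q̄ = 0.00313 kg/kg → 0.00313 × 20000 / 9.8 = 6.39 mm
PW = 14.04 + 6.86 + 4.82 + 12.08 + 6.39 = 44.19 ≈ 44.2 mm.

PW ≈ 44.2 mm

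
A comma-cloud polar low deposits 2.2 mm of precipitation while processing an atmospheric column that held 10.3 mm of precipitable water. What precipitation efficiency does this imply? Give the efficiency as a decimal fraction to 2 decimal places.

ε = precipitation / PW = 2.2 / 10.3 = 0.21.

ε ≈ 0.21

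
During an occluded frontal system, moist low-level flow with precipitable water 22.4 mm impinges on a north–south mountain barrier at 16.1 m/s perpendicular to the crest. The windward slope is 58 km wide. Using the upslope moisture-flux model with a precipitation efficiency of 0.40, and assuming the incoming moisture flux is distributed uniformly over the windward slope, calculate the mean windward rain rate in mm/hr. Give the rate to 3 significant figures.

Incoming column moisture flux per unit ridge length: F = V × PW = 16.1 × 22.4 = 360.64 mm·m/s.
Spread over the 58 km slope with efficiency ε = 0.40: R = ε·F/W = 0.40 × 360.64 / 58000 m = 2.487e-03 mm/s.
R = 2.487e-03 × 3600 = 8.95 mm/hr.

R ≈ 8.95 mm/hr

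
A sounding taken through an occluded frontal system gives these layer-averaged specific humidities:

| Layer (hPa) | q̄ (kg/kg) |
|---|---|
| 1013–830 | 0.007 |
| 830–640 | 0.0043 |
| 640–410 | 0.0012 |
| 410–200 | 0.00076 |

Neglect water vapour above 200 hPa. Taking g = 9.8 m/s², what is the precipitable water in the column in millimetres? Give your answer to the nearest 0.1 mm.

Precipitable water is the column-integrated vapour mass per unit area: PW = (1/g) Σ q̄ Δp, with q in kg/kg and Δp in Pa (1 kg/m² of water = 1 mm).
Layer 1013–830 hPa: Δp = 183 hPa = 18300 Pa, q̄ = 0.007 kg/kg → 0.007 × 18300 / 9.8 = 13.07 mm
Layer 830–640 hPa: Δp = 190 hPa = 19000 Pa, q̄ = 0.0043 kg/kg → 0.0043 × 19000 / 9.8 = 8.34 mm
Layer 640–410 hPa: Δp = 230 hPa = 23000 Pa, q̄ = 0.0012 kg/kg → 0.0012 × 23000 / 9.8 = 2.82 mm
Layer 410–200 hPa: Δp = 210 hPa = 21000 Pa, q̄ = 0.00076 kg/kg → 0.00076 × 21000 / 9.8 = 1.63 mm
PW = 13.07 + 8.34 + 2.82 + 1.63 = 25.86 ≈ 25.9 mm.

PW ≈ 25.9 mm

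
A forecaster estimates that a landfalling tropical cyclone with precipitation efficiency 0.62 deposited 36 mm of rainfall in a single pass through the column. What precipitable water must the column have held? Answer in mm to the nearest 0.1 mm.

PW = rainfall / ε = 36 / 0.62 = 58.1 mm.

PW ≈ 58.1 mm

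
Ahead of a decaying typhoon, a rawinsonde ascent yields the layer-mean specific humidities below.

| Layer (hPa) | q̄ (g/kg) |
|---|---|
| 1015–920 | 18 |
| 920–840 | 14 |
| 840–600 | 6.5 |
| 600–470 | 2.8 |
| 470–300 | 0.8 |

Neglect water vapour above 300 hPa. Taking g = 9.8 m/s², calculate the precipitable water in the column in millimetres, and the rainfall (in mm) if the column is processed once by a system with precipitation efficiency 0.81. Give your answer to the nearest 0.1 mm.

PW ≈ 49.9 mm; rainfall ≈ 40.4 mm

Precipitable water is the column-integrated vapour mass per unit area: PW = (1/g) Σ q̄ Δp, with q in kg/kg and Δp in Pa (1 kg/m² of water = 1 mm).
Layer 1015–920 hPa: Δp = 95 hPa = 9500 Pa, q̄ = 0.018 kg/kg → 0.018 × 9500 / 9.8 = 17.45 mm
Layer 920–840 hPa: Δp = 80 hPa = 8000 Pa, q̄ = 0.014 kg/kg → 0.014 × 8000 / 9.8 = 11.43 mm
Layer 840–600 hPa: Δp = 240 hPa = 24000 Pa, q̄ = 0.0065 kg/kg → 0.0065 × 24000 / 9.8 = 15.92 mm
Layer 600–470 hPa: Δp = 130 hPa = 13000 Pa, q̄ = 0.0028 kg/kg → 0.0028 × 13000 / 9.8 = 3.71 mm
Layer 470–300 hPa: Δp = 170 hPa = 17000 Pa, q̄ = 0.0008 kg/kg → 0.0008 × 17000 / 9.8 = 1.39 mm
PW = 17.45 + 11.43 + 15.92 + 3.71 + 1.39 = 49.90 ≈ 49.9 mm.
Rainfall = ε × PW = 0.81 × 49.9 = 40.4 mm.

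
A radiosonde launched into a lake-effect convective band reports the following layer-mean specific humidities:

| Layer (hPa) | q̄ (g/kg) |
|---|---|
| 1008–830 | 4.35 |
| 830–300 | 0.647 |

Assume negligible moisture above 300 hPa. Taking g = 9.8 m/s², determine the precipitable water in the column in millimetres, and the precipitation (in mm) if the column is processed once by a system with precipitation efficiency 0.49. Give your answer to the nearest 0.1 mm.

Precipitable water is the column-integrated vapour mass per unit area: PW = (1/g) Σ q̄ Δp, with q in kg/kg and Δp in Pa (1 kg/m² of water = 1 mm).
Layer 1008–830 hPa: Δp = 178 hPa = 17800 Pa, q̄ = 0.00435 kg/kg → 0.00435 × 17800 / 9.8 = 7.90 mm
Layer 830–300 hPa: Δp = 530 hPa = 53000 Pa, q̄ = 0.000647 kg/kg → 0.000647 × 53000 / 9.8 = 3.50 mm
PW = 7.90 + 3.50 = 11.40 ≈ 11.4 mm.
Precipitation = ε × PW = 0.49 × 11.4 = 5.6 mm.

PW ≈ 11.4 mm; precipitation ≈ 5.6 mm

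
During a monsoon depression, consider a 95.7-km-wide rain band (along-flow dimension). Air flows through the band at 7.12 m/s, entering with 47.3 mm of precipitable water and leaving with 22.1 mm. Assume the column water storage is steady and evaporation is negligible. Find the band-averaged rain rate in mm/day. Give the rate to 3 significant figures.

Column moisture flux per unit crosswind length is F = V × PW.
Inflow: F_in = 7.12 × 47.3 = 336.776 mm·m/s
Outflow: F_out = 7.12 × 22.1 = 157.352 mm·m/s
Steady-state rate R = (F_in − F_out)/L = (336.776 − 157.352) / 95700 m = 1.875e-03 mm/s.
R = 1.875e-03 × 3600 × 24 = 162 mm/day.

R ≈ 162 mm/day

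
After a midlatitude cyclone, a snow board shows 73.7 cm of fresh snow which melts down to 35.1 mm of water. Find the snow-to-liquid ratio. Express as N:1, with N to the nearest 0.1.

Ratio = snow depth / SWE = 737 mm / 35.1 mm = 21.0, i.e. 21.0:1.

ratio ≈ 21.0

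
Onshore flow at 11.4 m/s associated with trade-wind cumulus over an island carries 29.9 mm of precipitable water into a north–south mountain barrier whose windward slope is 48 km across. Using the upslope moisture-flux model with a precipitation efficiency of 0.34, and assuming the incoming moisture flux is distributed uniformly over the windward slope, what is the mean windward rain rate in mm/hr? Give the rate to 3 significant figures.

R ≈ 8.69 mm/hr

Incoming column moisture flux per unit ridge length: F = V × PW = 11.4 × 29.9 = 340.86 mm·m/s.
Spread over the 48 km slope with efficiency ε = 0.34: R = ε·F/W = 0.34 × 340.86 / 48000 m = 2.414e-03 mm/s.
R = 2.414e-03 × 3600 = 8.69 mm/hr.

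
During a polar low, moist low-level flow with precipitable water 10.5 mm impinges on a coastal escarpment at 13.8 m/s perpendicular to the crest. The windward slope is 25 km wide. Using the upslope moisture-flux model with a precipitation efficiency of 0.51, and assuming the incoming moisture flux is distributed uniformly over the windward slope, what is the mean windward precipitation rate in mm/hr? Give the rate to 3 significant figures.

R ≈ 10.6 mm/hr

Incoming column moisture flux per unit ridge length: F = V × PW = 13.8 × 10.5 = 144.9 mm·m/s.
Spread over the 25 km slope with efficiency ε = 0.51: R = ε·F/W = 0.51 × 144.9 / 25000 m = 2.956e-03 mm/s.
R = 2.956e-03 × 3600 = 10.6 mm/hr.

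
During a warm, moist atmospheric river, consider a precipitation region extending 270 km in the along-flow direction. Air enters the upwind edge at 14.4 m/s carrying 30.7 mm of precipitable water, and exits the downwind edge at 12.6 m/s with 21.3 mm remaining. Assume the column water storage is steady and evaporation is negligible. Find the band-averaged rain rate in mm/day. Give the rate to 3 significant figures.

R ≈ 55.6 mm/day

Column moisture flux per unit crosswind length is F = V × PW.
Inflow: F_in = 14.4 × 30.7 = 442.08 mm·m/s
Outflow: F_out = 12.6 × 21.3 = 268.38 mm·m/s
Steady-state rate R = (F_in − F_out)/L = (442.08 − 268.38) / 270000 m = 6.433e-04 mm/s.
R = 6.433e-04 × 3600 × 24 = 55.6 mm/day.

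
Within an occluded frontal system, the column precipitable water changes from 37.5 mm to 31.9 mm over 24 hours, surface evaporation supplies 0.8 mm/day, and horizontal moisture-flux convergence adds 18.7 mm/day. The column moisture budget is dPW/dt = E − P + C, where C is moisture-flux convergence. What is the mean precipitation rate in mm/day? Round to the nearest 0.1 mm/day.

dPW/dt = (31.9 − 37.5) mm / (24/24 day) = -5.600 mm/day.
P = E + C − dPW/dt = 0.8 + (18.7) − (-5.600) = 25.1 mm/day.

P ≈ 25.1 mm/day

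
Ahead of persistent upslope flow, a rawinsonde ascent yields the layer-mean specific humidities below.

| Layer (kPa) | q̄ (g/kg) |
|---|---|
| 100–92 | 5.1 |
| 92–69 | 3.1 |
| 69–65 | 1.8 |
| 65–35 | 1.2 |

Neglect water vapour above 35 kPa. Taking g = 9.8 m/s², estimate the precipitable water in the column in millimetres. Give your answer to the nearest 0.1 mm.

Precipitable water is the column-integrated vapour mass per unit area: PW = (1/g) Σ q̄ Δp, with q in kg/kg and Δp in Pa (1 kg/m² of water = 1 mm).
Layer 100–92 kPa: Δp = 80 hPa = 8000 Pa, q̄ = 0.0051 kg/kg → 0.0051 × 8000 / 9.8 = 4.16 mm
Layer 92–69 kPa: Δp = 230 hPa = 23000 Pa, q̄ = 0.0031 kg/kg → 0.0031 × 23000 / 9.8 = 7.28 mm
Layer 69–65 kPa: Δp = 40 hPa = 4000 Pa, q̄ = 0.0018 kg/kg → 0.0018 × 4000 / 9.8 = 0.73 mm
Layer 65–35 kPa: Δp = 300 hPa = 30000 Pa, q̄ = 0.0012 kg/kg → 0.0012 × 30000 / 9.8 = 3.67 mm
PW = 4.16 + 7.28 + 0.73 + 3.67 = 15.84 ≈ 15.8 mm.

PW ≈ 15.8 mm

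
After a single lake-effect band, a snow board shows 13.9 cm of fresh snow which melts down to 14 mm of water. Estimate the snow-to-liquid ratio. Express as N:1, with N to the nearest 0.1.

Ratio = snow depth / SWE = 139 mm / 14 mm = 9.9, i.e. 9.9:1.

ratio ≈ 9.9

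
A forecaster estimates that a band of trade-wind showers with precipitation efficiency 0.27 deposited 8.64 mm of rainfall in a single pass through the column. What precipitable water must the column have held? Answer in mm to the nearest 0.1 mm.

PW = rainfall / ε = 8.64 / 0.27 = 32.0 mm.

PW ≈ 32.0 mm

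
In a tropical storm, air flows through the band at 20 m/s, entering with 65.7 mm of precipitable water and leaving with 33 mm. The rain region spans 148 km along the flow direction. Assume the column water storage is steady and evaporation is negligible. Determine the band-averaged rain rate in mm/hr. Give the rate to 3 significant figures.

R ≈ 15.9 mm/hr

Column moisture flux per unit crosswind length is F = V × PW.
Inflow: F_in = 20 × 65.7 = 1314 mm·m/s
Outflow: F_out = 20 × 33 = 660 mm·m/s
Steady-state rate R = (F_in − F_out)/L = (1314 − 660) / 148000 m = 4.419e-03 mm/s.
R = 4.419e-03 × 3600 = 15.9 mm/hr.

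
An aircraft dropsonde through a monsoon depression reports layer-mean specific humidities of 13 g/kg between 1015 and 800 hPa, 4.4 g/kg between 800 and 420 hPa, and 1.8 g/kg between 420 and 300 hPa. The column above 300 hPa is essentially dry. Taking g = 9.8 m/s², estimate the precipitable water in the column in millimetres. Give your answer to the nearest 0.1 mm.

PW ≈ 47.8 mm

Precipitable water is the column-integrated vapour mass per unit area: PW = (1/g) Σ q̄ Δp, with q in kg/kg and Δp in Pa (1 kg/m² of water = 1 mm).
Layer 1015–800 hPa: Δp = 215 hPa = 21500 Pa, q̄ = 0.013 kg/kg → 0.013 × 21500 / 9.8 = 28.52 mm
Layer 800–420 hPa: Δp = 380 hPa = 38000 Pa, q̄ = 0.0044 kg/kg → 0.0044 × 38000 / 9.8 = 17.06 mm
Layer 420–300 hPa: Δp = 120 hPa = 12000 Pa, q̄ = 0.0018 kg/kg → 0.0018 × 12000 / 9.8 = 2.20 mm
PW = 28.52 + 17.06 + 2.20 = 47.78 ≈ 47.8 mm.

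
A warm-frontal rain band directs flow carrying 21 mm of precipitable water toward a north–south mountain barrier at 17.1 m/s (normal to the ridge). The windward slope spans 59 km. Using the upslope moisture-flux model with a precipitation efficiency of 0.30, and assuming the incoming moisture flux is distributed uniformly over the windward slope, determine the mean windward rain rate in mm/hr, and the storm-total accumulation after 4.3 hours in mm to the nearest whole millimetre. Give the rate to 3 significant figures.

Incoming column moisture flux per unit ridge length: F = V × PW = 17.1 × 21 = 359.1 mm·m/s.
Spread over the 59 km slope with efficiency ε = 0.30: R = ε·F/W = 0.30 × 359.1 / 59000 m = 1.826e-03 mm/s.
R = 1.826e-03 × 3600 = 6.57 mm/hr.
Over 4.3 h: total = 6.57 × 4.3 = 28.251 ≈ 28 mm.

R ≈ 6.57 mm/hr; total ≈ 28 mm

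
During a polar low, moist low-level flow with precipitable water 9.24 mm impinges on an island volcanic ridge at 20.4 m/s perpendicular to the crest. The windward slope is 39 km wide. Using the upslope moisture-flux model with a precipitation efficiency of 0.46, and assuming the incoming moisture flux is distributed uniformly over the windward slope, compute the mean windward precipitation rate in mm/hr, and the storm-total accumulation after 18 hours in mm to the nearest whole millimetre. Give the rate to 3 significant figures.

R ≈ 8.00 mm/hr; total ≈ 144 mm

Incoming column moisture flux per unit ridge length: F = V × PW = 20.4 × 9.24 = 188.496 mm·m/s.
Spread over the 39 km slope with efficiency ε = 0.46: R = ε·F/W = 0.46 × 188.496 / 39000 m = 2.223e-03 mm/s.
R = 2.223e-03 × 3600 = 8.00 mm/hr.
Over 18 h: total = 8.00 × 18 = 144 mm.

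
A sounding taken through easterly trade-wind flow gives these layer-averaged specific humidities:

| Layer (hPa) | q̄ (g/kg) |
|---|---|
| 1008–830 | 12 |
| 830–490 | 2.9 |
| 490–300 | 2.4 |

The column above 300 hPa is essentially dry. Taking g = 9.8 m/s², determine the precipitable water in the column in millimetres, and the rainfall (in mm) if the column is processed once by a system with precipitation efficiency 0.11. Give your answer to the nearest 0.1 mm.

PW ≈ 36.5 mm; rainfall ≈ 4.0 mm

Precipitable water is the column-integrated vapour mass per unit area: PW = (1/g) Σ q̄ Δp, with q in kg/kg and Δp in Pa (1 kg/m² of water = 1 mm).
Layer 1008–830 hPa: Δp = 178 hPa = 17800 Pa, q̄ = 0.012 kg/kg → 0.012 × 17800 / 9.8 = 21.80 mm
Layer 830–490 hPa: Δp = 340 hPa = 34000 Pa, q̄ = 0.0029 kg/kg → 0.0029 × 34000 / 9.8 = 10.06 mm
Layer 490–300 hPa: Δp = 190 hPa = 19000 Pa, q̄ = 0.0024 kg/kg → 0.0024 × 19000 / 9.8 = 4.65 mm
PW = 21.80 + 10.06 + 4.65 = 36.51 ≈ 36.5 mm.
Rainfall = ε × PW = 0.11 × 36.5 = 4.0 mm.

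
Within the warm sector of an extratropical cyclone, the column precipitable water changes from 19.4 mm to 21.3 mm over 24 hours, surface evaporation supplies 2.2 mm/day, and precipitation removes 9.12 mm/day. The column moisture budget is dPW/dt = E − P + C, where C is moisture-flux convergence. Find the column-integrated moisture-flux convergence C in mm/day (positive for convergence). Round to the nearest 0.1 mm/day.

C ≈ 8.8 mm/day

dPW/dt = (21.3 − 19.4) mm / (24/24 day) = +1.900 mm/day.
C = dPW/dt − E + P = (+1.900) − 2.2 + 9.12 = 8.8 mm/day.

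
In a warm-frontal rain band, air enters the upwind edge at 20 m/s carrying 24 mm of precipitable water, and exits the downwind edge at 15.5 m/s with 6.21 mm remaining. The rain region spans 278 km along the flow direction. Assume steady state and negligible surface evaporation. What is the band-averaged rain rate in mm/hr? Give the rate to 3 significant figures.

Column moisture flux per unit crosswind length is F = V × PW.
Inflow: F_in = 20 × 24 = 480 mm·m/s
Outflow: F_out = 15.5 × 6.21 = 96.255 mm·m/s
Steady-state rate R = (F_in − F_out)/L = (480 − 96.255) / 278000 m = 1.380e-03 mm/s.
R = 1.380e-03 × 3600 = 4.97 mm/hr.

R ≈ 4.97 mm/hr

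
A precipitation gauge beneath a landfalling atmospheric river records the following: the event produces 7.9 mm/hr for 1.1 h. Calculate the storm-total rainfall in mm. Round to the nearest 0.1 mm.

Total = Σ Rᵢ Δtᵢ = 7.9 × 1.1
      = 8.69 = 8.7 mm.

total ≈ 8.7 mm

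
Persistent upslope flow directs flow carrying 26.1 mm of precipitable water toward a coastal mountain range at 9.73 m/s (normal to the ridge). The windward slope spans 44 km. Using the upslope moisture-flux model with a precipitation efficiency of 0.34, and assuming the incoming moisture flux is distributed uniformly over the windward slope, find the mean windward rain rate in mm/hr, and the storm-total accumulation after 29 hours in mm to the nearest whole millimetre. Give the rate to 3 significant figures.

Incoming column moisture flux per unit ridge length: F = V × PW = 9.73 × 26.1 = 253.953 mm·m/s.
Spread over the 44 km slope with efficiency ε = 0.34: R = ε·F/W = 0.34 × 253.953 / 44000 m = 1.962e-03 mm/s.
R = 1.962e-03 × 3600 = 7.06 mm/hr.
Over 29 h: total = 7.06 × 29 = 204.74 ≈ 205 mm.

R ≈ 7.06 mm/hr; total ≈ 205 mm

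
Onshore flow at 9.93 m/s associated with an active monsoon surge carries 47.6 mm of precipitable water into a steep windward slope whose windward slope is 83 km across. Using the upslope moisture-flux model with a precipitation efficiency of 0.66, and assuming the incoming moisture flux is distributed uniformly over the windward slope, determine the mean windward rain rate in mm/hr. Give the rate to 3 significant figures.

R ≈ 13.5 mm/hr

Incoming column moisture flux per unit ridge length: F = V × PW = 9.93 × 47.6 = 472.668 mm·m/s.
Spread over the 83 km slope with efficiency ε = 0.66: R = ε·F/W = 0.66 × 472.668 / 83000 m = 3.759e-03 mm/s.
R = 3.759e-03 × 3600 = 13.5 mm/hr.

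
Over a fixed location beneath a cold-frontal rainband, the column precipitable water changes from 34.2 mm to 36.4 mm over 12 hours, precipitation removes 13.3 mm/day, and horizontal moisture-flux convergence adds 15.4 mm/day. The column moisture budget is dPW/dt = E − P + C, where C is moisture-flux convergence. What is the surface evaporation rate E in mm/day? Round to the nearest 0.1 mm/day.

E ≈ 2.3 mm/day

dPW/dt = (36.4 − 34.2) mm / (12/24 day) = +4.400 mm/day.
E = dPW/dt + P − C = (+4.400) + 13.3 − (15.4) = 2.3 mm/day.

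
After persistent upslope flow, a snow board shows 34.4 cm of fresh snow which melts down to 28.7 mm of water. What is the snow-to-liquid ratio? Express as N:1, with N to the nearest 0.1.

ratio ≈ 12.0

Ratio = snow depth / SWE = 344 mm / 28.7 mm = 12.0, i.e. 12.0:1.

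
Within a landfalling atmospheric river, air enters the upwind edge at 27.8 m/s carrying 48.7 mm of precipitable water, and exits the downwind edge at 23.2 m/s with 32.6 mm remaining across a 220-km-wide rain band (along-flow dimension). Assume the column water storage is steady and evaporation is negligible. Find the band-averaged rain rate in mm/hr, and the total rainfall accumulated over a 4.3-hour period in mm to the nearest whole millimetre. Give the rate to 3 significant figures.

Column moisture flux per unit crosswind length is F = V × PW.
Inflow: F_in = 27.8 × 48.7 = 1353.86 mm·m/s
Outflow: F_out = 23.2 × 32.6 = 756.32 mm·m/s
Steady-state rate R = (F_in − F_out)/L = (1353.86 − 756.32) / 220000 m = 2.716e-03 mm/s.
R = 2.716e-03 × 3600 = 9.78 mm/hr.
Over 4.3 h: total = 9.78 × 4.3 = 42.054 ≈ 42 mm.

R ≈ 9.78 mm/hr; total ≈ 42 mm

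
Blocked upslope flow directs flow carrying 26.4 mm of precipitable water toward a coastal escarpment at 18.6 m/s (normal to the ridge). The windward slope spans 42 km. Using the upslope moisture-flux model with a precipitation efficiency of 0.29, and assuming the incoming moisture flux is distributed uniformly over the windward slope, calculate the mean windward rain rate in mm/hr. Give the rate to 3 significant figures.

R ≈ 12.2 mm/hr

Incoming column moisture flux per unit ridge length: F = V × PW = 18.6 × 26.4 = 491.04 mm·m/s.
Spread over the 42 km slope with efficiency ε = 0.29: R = ε·F/W = 0.29 × 491.04 / 42000 m = 3.391e-03 mm/s.
R = 3.391e-03 × 3600 = 12.2 mm/hr.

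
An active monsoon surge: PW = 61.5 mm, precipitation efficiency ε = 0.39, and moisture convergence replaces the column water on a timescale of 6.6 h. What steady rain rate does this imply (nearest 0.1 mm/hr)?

R ≈ 3.6 mm/hr

Each overturning extracts ε × PW = 0.39 × 61.5 = 23.985 mm.
Rate = ε·PW / τ = 23.985 / 6.6 h = 3.6 mm/hr.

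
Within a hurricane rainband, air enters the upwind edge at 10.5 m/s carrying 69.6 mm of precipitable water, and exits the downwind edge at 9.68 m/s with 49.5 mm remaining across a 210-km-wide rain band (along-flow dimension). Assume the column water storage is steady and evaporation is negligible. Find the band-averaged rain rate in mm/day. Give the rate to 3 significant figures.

Column moisture flux per unit crosswind length is F = V × PW.
Inflow: F_in = 10.5 × 69.6 = 730.8 mm·m/s
Outflow: F_out = 9.68 × 49.5 = 479.16 mm·m/s
Steady-state rate R = (F_in − F_out)/L = (730.8 − 479.16) / 210000 m = 1.198e-03 mm/s.
R = 1.198e-03 × 3600 × 24 = 104 mm/day.

R ≈ 104 mm/day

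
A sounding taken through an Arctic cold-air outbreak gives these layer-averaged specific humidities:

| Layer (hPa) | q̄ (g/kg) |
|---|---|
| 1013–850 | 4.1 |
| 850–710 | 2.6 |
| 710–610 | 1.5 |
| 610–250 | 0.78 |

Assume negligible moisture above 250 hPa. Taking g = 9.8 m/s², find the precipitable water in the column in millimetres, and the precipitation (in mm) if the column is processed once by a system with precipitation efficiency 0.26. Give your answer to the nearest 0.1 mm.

Precipitable water is the column-integrated vapour mass per unit area: PW = (1/g) Σ q̄ Δp, with q in kg/kg and Δp in Pa (1 kg/m² of water = 1 mm).
Layer 1013–850 hPa: Δp = 163 hPa = 16300 Pa, q̄ = 0.0041 kg/kg → 0.0041 × 16300 / 9.8 = 6.82 mm
Layer 850–710 hPa: Δp = 140 hPa = 14000 Pa, q̄ = 0.0026 kg/kg → 0.0026 × 14000 / 9.8 = 3.71 mm
Layer 710–610 hPa: Δp = 100 hPa = 10000 Pa, q̄ = 0.0015 kg/kg → 0.0015 × 10000 / 9.8 = 1.53 mm
Layer 610–250 hPa: Δp = 360 hPa = 36000 Pa, q̄ = 0.00078 kg/kg → 0.00078 × 36000 / 9.8 = 2.87 mm
PW = 6.82 + 3.71 + 1.53 + 2.87 = 14.93 ≈ 14.9 mm.
Precipitation = ε × PW = 0.26 × 14.9 = 3.9 mm.

PW ≈ 14.9 mm; precipitation ≈ 3.9 mm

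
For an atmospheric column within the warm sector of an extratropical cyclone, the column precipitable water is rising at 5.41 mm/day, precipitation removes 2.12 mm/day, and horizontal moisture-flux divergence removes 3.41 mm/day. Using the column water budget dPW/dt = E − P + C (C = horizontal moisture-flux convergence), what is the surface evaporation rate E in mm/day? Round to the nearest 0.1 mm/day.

E ≈ 10.9 mm/day

dPW/dt = +5.41 mm/day.
E = dPW/dt + P − C = (+5.41) + 2.12 − (-3.41) = 10.9 mm/day.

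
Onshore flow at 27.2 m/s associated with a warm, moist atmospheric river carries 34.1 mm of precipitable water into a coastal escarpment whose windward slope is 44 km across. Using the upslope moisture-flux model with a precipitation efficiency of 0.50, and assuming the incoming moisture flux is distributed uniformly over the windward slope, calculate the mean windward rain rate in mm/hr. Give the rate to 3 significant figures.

R ≈ 37.9 mm/hr

Incoming column moisture flux per unit ridge length: F = V × PW = 27.2 × 34.1 = 927.52 mm·m/s.
Spread over the 44 km slope with efficiency ε = 0.50: R = ε·F/W = 0.50 × 927.52 / 44000 m = 1.054e-02 mm/s.
R = 1.054e-02 × 3600 = 37.9 mm/hr.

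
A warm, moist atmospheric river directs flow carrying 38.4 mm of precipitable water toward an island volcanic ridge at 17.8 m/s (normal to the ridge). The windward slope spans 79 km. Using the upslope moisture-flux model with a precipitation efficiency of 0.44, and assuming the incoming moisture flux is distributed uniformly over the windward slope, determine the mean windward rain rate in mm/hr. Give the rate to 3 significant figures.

R ≈ 13.7 mm/hr

Incoming column moisture flux per unit ridge length: F = V × PW = 17.8 × 38.4 = 683.52 mm·m/s.
Spread over the 79 km slope with efficiency ε = 0.44: R = ε·F/W = 0.44 × 683.52 / 79000 m = 3.807e-03 mm/s.
R = 3.807e-03 × 3600 = 13.7 mm/hr.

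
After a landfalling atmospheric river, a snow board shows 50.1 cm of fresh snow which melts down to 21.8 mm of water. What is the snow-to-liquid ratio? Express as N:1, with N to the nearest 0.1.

ratio ≈ 23.0

Ratio = snow depth / SWE = 501 mm / 21.8 mm = 23.0, i.e. 23.0:1.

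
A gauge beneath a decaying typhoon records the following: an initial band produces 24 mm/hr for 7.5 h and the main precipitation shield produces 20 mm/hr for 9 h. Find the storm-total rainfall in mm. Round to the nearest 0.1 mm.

total ≈ 360.0 mm

Total = Σ Rᵢ Δtᵢ = 24 × 7.5 + 20 × 9
      = 180 + 180 = 360.0 mm.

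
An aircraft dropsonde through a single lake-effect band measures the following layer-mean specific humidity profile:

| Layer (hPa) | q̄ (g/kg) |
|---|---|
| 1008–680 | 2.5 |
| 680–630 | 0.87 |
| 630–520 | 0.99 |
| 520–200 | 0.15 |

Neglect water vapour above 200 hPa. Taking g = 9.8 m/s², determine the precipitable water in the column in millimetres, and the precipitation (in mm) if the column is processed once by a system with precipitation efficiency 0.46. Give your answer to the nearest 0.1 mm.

Precipitable water is the column-integrated vapour mass per unit area: PW = (1/g) Σ q̄ Δp, with q in kg/kg and Δp in Pa (1 kg/m² of water = 1 mm).
Layer 1008–680 hPa: Δp = 328 hPa = 32800 Pa, q̄ = 0.0025 kg/kg → 0.0025 × 32800 / 9.8 = 8.37 mm
Layer 680–630 hPa: Δp = 50 hPa = 5000 Pa, q̄ = 0.00087 kg/kg → 0.00087 × 5000 / 9.8 = 0.44 mm
Layer 630–520 hPa: Δp = 110 hPa = 11000 Pa, q̄ = 0.00099 kg/kg → 0.00099 × 11000 / 9.8 = 1.11 mm
Layer 520–200 hPa: Δp = 320 hPa = 32000 Pa, q̄ = 0.00015 kg/kg → 0.00015 × 32000 / 9.8 = 0.49 mm
PW = 8.37 + 0.44 + 1.11 + 0.49 = 10.41 ≈ 10.4 mm.
Precipitation = ε × PW = 0.46 × 10.4 = 4.8 mm.

PW ≈ 10.4 mm; precipitation ≈ 4.8 mm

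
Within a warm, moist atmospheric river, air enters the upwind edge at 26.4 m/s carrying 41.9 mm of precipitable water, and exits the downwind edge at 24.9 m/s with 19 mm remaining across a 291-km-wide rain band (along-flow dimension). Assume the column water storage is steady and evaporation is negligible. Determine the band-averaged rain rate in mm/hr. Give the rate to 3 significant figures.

R ≈ 7.83 mm/hr

Column moisture flux per unit crosswind length is F = V × PW.
Inflow: F_in = 26.4 × 41.9 = 1106.16 mm·m/s
Outflow: F_out = 24.9 × 19 = 473.1 mm·m/s
Steady-state rate R = (F_in − F_out)/L = (1106.16 − 473.1) / 291000 m = 2.175e-03 mm/s.
R = 2.175e-03 × 3600 = 7.83 mm/hr.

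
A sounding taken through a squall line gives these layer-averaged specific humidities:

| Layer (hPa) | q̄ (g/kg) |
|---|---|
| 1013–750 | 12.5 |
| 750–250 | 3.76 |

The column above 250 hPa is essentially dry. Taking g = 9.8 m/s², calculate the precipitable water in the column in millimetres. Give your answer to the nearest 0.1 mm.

Precipitable water is the column-integrated vapour mass per unit area: PW = (1/g) Σ q̄ Δp, with q in kg/kg and Δp in Pa (1 kg/m² of water = 1 mm).
Layer 1013–750 hPa: Δp = 263 hPa = 26300 Pa, q̄ = 0.0125 kg/kg → 0.0125 × 26300 / 9.8 = 33.55 mm
Layer 750–250 hPa: Δp = 500 hPa = 50000 Pa, q̄ = 0.00376 kg/kg → 0.00376 × 50000 / 9.8 = 19.18 mm
PW = 33.55 + 19.18 = 52.73 ≈ 52.7 mm.

PW ≈ 52.7 mm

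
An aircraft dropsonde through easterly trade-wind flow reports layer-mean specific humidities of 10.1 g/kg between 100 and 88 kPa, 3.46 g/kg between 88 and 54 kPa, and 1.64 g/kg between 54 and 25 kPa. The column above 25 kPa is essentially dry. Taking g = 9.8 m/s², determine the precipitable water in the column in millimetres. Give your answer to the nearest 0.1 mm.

Precipitable water is the column-integrated vapour mass per unit area: PW = (1/g) Σ q̄ Δp, with q in kg/kg and Δp in Pa (1 kg/m² of water = 1 mm).
Layer 100–88 kPa: Δp = 120 hPa = 12000 Pa, q̄ = 0.0101 kg/kg → 0.0101 × 12000 / 9.8 = 12.37 mm
Layer 88–54 kPa: Δp = 340 hPa = 34000 Pa, q̄ = 0.00346 kg/kg → 0.00346 × 34000 / 9.8 = 12.00 mm
Layer 54–25 kPa: Δp = 290 hPa = 29000 Pa, q̄ = 0.00164 kg/kg → 0.00164 × 29000 / 9.8 = 4.85 mm
PW = 12.37 + 12.00 + 4.85 = 29.22 ≈ 29.2 mm.

PW ≈ 29.2 mm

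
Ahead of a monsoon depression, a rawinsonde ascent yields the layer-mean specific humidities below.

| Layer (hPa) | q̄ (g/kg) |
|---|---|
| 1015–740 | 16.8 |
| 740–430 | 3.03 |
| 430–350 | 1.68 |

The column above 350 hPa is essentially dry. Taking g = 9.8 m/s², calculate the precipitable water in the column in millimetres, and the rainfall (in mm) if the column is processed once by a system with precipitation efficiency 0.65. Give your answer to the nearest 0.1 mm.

Precipitable water is the column-integrated vapour mass per unit area: PW = (1/g) Σ q̄ Δp, with q in kg/kg and Δp in Pa (1 kg/m² of water = 1 mm).
Layer 1015–740 hPa: Δp = 275 hPa = 27500 Pa, q̄ = 0.0168 kg/kg → 0.0168 × 27500 / 9.8 = 47.14 mm
Layer 740–430 hPa: Δp = 310 hPa = 31000 Pa, q̄ = 0.00303 kg/kg → 0.00303 × 31000 / 9.8 = 9.58 mm
Layer 430–350 hPa: Δp = 80 hPa = 8000 Pa, q̄ = 0.00168 kg/kg → 0.00168 × 8000 / 9.8 = 1.37 mm
PW = 47.14 + 9.58 + 1.37 = 58.09 ≈ 58.1 mm.
Rainfall = ε × PW = 0.65 × 58.1 = 37.8 mm.

PW ≈ 58.1 mm; rainfall ≈ 37.8 mm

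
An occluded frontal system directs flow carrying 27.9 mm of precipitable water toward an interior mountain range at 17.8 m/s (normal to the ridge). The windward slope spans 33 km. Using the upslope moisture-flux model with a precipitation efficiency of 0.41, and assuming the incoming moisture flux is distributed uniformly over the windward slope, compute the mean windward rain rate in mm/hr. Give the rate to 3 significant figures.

Incoming column moisture flux per unit ridge length: F = V × PW = 17.8 × 27.9 = 496.62 mm·m/s.
Spread over the 33 km slope with efficiency ε = 0.41: R = ε·F/W = 0.41 × 496.62 / 33000 m = 6.170e-03 mm/s.
R = 6.170e-03 × 3600 = 22.2 mm/hr.

R ≈ 22.2 mm/hr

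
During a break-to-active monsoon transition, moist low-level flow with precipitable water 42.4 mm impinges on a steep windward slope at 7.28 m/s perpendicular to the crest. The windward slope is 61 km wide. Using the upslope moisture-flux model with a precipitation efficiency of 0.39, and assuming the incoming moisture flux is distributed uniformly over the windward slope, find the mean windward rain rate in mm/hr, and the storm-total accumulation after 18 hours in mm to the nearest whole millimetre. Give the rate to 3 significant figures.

Incoming column moisture flux per unit ridge length: F = V × PW = 7.28 × 42.4 = 308.672 mm·m/s.
Spread over the 61 km slope with efficiency ε = 0.39: R = ε·F/W = 0.39 × 308.672 / 61000 m = 1.973e-03 mm/s.
R = 1.973e-03 × 3600 = 7.10 mm/hr.
Over 18 h: total = 7.10 × 18 = 127.8 ≈ 128 mm.

R ≈ 7.10 mm/hr; total ≈ 128 mm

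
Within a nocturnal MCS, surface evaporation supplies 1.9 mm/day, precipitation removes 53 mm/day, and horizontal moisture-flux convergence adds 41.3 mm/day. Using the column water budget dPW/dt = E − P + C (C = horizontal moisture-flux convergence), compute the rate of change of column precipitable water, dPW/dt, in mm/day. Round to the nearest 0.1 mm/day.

dPW/dt ≈ -9.8 mm/day

dPW/dt = E − P + C = 1.9 − 53 + (41.3) = -9.8 mm/day.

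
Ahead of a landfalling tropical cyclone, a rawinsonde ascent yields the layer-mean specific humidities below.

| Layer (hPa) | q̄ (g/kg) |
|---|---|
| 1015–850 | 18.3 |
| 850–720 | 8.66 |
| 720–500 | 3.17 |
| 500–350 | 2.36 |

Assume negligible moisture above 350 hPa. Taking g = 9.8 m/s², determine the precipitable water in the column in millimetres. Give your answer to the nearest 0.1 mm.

PW ≈ 53.0 mm

Precipitable water is the column-integrated vapour mass per unit area: PW = (1/g) Σ q̄ Δp, with q in kg/kg and Δp in Pa (1 kg/m² of water = 1 mm).
Layer 1015–850 hPa: Δp = 165 hPa = 16500 Pa, q̄ = 0.0183 kg/kg → 0.0183 × 16500 / 9.8 = 30.81 mm
Layer 850–720 hPa: Δp = 130 hPa = 13000 Pa, q̄ = 0.00866 kg/kg → 0.00866 × 13000 / 9.8 = 11.49 mm
Layer 720–500 hPa: Δp = 220 hPa = 22000 Pa, q̄ = 0.00317 kg/kg → 0.00317 × 22000 / 9.8 = 7.12 mm
Layer 500–350 hPa: Δp = 150 hPa = 15000 Pa, q̄ = 0.00236 kg/kg → 0.00236 × 15000 / 9.8 = 3.61 mm
PW = 30.81 + 11.49 + 7.12 + 3.61 = 53.03 ≈ 53.0 mm.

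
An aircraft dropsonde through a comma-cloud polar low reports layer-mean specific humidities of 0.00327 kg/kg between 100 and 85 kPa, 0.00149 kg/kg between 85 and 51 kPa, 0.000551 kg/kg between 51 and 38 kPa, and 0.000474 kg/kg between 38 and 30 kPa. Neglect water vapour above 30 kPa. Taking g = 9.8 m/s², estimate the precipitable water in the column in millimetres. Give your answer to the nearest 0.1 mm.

Precipitable water is the column-integrated vapour mass per unit area: PW = (1/g) Σ q̄ Δp, with q in kg/kg and Δp in Pa (1 kg/m² of water = 1 mm).
Layer 100–85 kPa: Δp = 150 hPa = 15000 Pa, q̄ = 0.00327 kg/kg → 0.00327 × 15000 / 9.8 = 5.01 mm
Layer 85–51 kPa: Δp = 340 hPa = 34000 Pa, q̄ = 0.00149 kg/kg → 0.00149 × 34000 / 9.8 = 5.17 mm
Layer 51–38 kPa: Δp = 130 hPa = 13000 Pa, q̄ = 0.000551 kg/kg → 0.000551 × 13000 / 9.8 = 0.73 mm
Layer 38–30 kPa: Δp = 80 hPa = 8000 Pa, q̄ = 0.000474 kg/kg → 0.000474 × 8000 / 9.8 = 0.39 mm
PW = 5.01 + 5.17 + 0.73 + 0.39 = 11.30 ≈ 11.3 mm.

PW ≈ 11.3 mm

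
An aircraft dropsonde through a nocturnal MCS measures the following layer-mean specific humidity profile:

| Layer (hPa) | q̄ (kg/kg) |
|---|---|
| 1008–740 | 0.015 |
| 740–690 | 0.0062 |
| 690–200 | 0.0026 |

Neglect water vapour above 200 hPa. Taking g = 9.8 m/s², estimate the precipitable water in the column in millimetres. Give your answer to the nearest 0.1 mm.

PW ≈ 57.2 mm

Precipitable water is the column-integrated vapour mass per unit area: PW = (1/g) Σ q̄ Δp, with q in kg/kg and Δp in Pa (1 kg/m² of water = 1 mm).
Layer 1008–740 hPa: Δp = 268 hPa = 26800 Pa, q̄ = 0.015 kg/kg → 0.015 × 26800 / 9.8 = 41.02 mm
Layer 740–690 hPa: Δp = 50 hPa = 5000 Pa, q̄ = 0.0062 kg/kg → 0.0062 × 5000 / 9.8 = 3.16 mm
Layer 690–200 hPa: Δp = 490 hPa = 49000 Pa, q̄ = 0.0026 kg/kg → 0.0026 × 49000 / 9.8 = 13.00 mm
PW = 41.02 + 3.16 + 13.00 = 57.18 ≈ 57.2 mm.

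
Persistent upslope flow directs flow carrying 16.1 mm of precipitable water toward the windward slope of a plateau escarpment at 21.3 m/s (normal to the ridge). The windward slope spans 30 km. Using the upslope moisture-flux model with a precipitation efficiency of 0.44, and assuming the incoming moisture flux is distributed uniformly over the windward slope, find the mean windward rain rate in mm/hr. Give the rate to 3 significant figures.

R ≈ 18.1 mm/hr

Incoming column moisture flux per unit ridge length: F = V × PW = 21.3 × 16.1 = 342.93 mm·m/s.
Spread over the 30 km slope with efficiency ε = 0.44: R = ε·F/W = 0.44 × 342.93 / 30000 m = 5.030e-03 mm/s.
R = 5.030e-03 × 3600 = 18.1 mm/hr.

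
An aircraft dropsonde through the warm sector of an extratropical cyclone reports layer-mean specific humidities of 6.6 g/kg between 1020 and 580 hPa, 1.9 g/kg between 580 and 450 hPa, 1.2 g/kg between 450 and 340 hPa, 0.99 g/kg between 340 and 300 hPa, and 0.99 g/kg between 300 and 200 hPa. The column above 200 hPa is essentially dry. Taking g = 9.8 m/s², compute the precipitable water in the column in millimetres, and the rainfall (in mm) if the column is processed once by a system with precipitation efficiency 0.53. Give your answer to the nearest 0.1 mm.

PW ≈ 34.9 mm; rainfall ≈ 18.5 mm

Precipitable water is the column-integrated vapour mass per unit area: PW = (1/g) Σ q̄ Δp, with q in kg/kg and Δp in Pa (1 kg/m² of water = 1 mm).
Layer 1020–580 hPa: Δp = 440 hPa = 44000 Pa, q̄ = 0.0066 kg/kg → 0.0066 × 44000 / 9.8 = 29.63 mm
Layer 580–450 hPa: Δp = 130 hPa = 13000 Pa, q̄ = 0.0019 kg/kg → 0.0019 × 13000 / 9.8 = 2.52 mm
Layer 450–340 hPa: Δp = 110 hPa = 11000 Pa, q̄ = 0.0012 kg/kg → 0.0012 × 11000 / 9.8 = 1.35 mm
Layer 340–300 hPa: Δp = 40 hPa = 4000 Pa, q̄ = 0.00099 kg/kg → 0.00099 × 4000 / 9.8 = 0.40 mm
Layer 300–200 hPa: Δp = 100 hPa = 10000 Pa, q̄ = 0.00099 kg/kg → 0.00099 × 10000 / 9.8 = 1.01 mm
PW = 29.63 + 2.52 + 1.35 + 0.40 + 1.01 = 34.91 ≈ 34.9 mm.
Rainfall = ε × PW = 0.53 × 34.9 = 18.5 mm.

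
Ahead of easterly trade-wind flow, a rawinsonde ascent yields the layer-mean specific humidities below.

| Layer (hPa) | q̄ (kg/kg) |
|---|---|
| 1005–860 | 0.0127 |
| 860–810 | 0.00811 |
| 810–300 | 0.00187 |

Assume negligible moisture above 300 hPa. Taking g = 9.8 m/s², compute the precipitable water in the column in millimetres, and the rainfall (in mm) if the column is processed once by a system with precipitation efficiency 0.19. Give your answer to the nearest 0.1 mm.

Precipitable water is the column-integrated vapour mass per unit area: PW = (1/g) Σ q̄ Δp, with q in kg/kg and Δp in Pa (1 kg/m² of water = 1 mm).
Layer 1005–860 hPa: Δp = 145 hPa = 14500 Pa, q̄ = 0.0127 kg/kg → 0.0127 × 14500 / 9.8 = 18.79 mm
Layer 860–810 hPa: Δp = 50 hPa = 5000 Pa, q̄ = 0.00811 kg/kg → 0.00811 × 5000 / 9.8 = 4.14 mm
Layer 810–300 hPa: Δp = 510 hPa = 51000 Pa, q̄ = 0.00187 kg/kg → 0.00187 × 51000 / 9.8 = 9.73 mm
PW = 18.79 + 4.14 + 9.73 = 32.66 ≈ 32.7 mm.
Rainfall = ε × PW = 0.19 × 32.7 = 6.2 mm.

PW ≈ 32.7 mm; rainfall ≈ 6.2 mm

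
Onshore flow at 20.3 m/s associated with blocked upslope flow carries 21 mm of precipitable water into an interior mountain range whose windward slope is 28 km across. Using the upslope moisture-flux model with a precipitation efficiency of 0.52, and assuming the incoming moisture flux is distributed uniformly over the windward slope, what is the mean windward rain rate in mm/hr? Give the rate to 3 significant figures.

Incoming column moisture flux per unit ridge length: F = V × PW = 20.3 × 21 = 426.3 mm·m/s.
Spread over the 28 km slope with efficiency ε = 0.52: R = ε·F/W = 0.52 × 426.3 / 28000 m = 7.917e-03 mm/s.
R = 7.917e-03 × 3600 = 28.5 mm/hr.

R ≈ 28.5 mm/hr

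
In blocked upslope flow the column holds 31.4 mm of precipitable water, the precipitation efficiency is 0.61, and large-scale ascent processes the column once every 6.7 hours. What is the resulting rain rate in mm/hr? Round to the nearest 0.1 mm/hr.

R ≈ 2.9 mm/hr

Each overturning extracts ε × PW = 0.61 × 31.4 = 19.154 mm.
Rate = ε·PW / τ = 19.154 / 6.7 h = 2.9 mm/hr.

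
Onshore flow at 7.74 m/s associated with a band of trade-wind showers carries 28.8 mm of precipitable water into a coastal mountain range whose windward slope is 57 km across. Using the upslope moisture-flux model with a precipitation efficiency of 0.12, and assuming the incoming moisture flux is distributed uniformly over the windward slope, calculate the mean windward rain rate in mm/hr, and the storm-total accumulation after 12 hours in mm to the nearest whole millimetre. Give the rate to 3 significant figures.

R ≈ 1.69 mm/hr; total ≈ 20 mm

Incoming column moisture flux per unit ridge length: F = V × PW = 7.74 × 28.8 = 222.912 mm·m/s.
Spread over the 57 km slope with efficiency ε = 0.12: R = ε·F/W = 0.12 × 222.912 / 57000 m = 4.693e-04 mm/s.
R = 4.693e-04 × 3600 = 1.69 mm/hr.
Over 12 h: total = 1.69 × 12 = 20.28 ≈ 20 mm.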